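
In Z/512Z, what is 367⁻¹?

Run the extended Euclidean algorithm:
512 = 1*367 + 145
367 = 2*145 + 77
145 = 1*77 + 68
77 = 1*68 + 9
68 = 7*9 + 5
9 = 1*5 + 4
5 = 1*4 + 1
4 = 4*1 + 0
gcd(367, 512) = 1, so the inverse exists.
Back-substitute for 1:
1 = 1*5 − 1*4
  = −1*9 + 2*5
  = 2*68 − 15*9
  = −15*77 + 17*68
  = 17*145 − 32*77
  = −32*367 + 81*145
  = 81*512 − 113*367
So 367⁻¹ ≡ −113 ≡ 399 (mod 512).

399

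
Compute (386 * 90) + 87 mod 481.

386 * 90 = 34740 ≡ 108 (mod 481)
108 + 87 = 195

195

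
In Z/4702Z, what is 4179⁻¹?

1879

4702 = 1*4179 + 523
4179 = 7*523 + 518
523 = 1*518 + 5
518 = 103*5 + 3
5 = 1*3 + 2
3 = 1*2 + 1
2 = 2*1 + 0
gcd(4179, 4702) = 1, so the inverse exists.
Back-substitute for 1:
1 = 1*3 − 1*2
  = −1*5 + 2*3
  = 2*518 − 207*5
  = −207*523 + 209*518
  = 209*4179 − 1670*523
  = −1670*4702 + 1879*4179
So 4179⁻¹ ≡ 1879 (mod 4702).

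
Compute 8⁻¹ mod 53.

20

By the extended Euclidean algorithm:
53 = 6*8 + 5
8 = 1*5 + 3
5 = 1*3 + 2
3 = 1*2 + 1
2 = 2*1 + 0
gcd(8, 53) = 1, so the inverse exists.
Back-substitute for 1:
1 = 1*3 − 1*2
  = −1*5 + 2*3
  = 2*8 − 3*5
  = −3*53 + 20*8
So 8⁻¹ ≡ 20 (mod 53).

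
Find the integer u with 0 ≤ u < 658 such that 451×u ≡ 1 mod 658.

89

658 = 1*451 + 207
451 = 2*207 + 37
207 = 5*37 + 22
37 = 1*22 + 15
22 = 1*15 + 7
15 = 2*7 + 1
7 = 7*1 + 0
gcd(451, 658) = 1, so the inverse exists.
Bézout: 1 = −61*658 + 89*451.
So 451⁻¹ ≡ 89 (mod 658).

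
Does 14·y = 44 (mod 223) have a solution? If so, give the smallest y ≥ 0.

35

gcd(14, 223) = 1, so a unique solution mod 223 exists.
14⁻¹ ≡ 16 (mod 223).
y ≡ 16·44 ≡ 35 (mod 223).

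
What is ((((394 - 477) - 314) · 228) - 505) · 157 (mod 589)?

394 - 477 = -83 ≡ 506 (mod 589)
506 - 314 = 192
192 · 228 = 43776 ≡ 190 (mod 589)
190 - 505 = -315 ≡ 274 (mod 589)
274 · 157 = 43018 ≡ 21 (mod 589)

21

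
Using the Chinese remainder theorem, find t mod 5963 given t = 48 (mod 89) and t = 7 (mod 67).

89⁻¹ mod 67: 89*64 ≡ 1 (mod 67), so 89⁻¹ ≡ 64.
t = 48 + 89*((7 − 48)*64 mod 67) = 48 + 89*56 = 5032.

5032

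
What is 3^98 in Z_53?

4

Compute successive squares:
98 in binary is 1100010, i.e. 98 = 64 + 32 + 2.
3^1 ≡ 3 (mod 53)
3^2 ≡ 3^2 = 9 (mod 53)
3^4 ≡ 9^2 = 81 ≡ 28 (mod 53)
3^8 ≡ 28^2 = 784 ≡ 42 (mod 53)
3^16 ≡ 42^2 = 1764 ≡ 15 (mod 53)
3^32 ≡ 15^2 = 225 ≡ 13 (mod 53)
3^64 ≡ 13^2 = 169 ≡ 10 (mod 53)
3^98 = 3^64 * 3^32 * 3^2 ≡ 10 * 13 * 9 (mod 53).
Accumulate the product:
10 * 13 = 130 ≡ 24
24 * 9 = 216 ≡ 4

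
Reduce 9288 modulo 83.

75

9288 = 111·83 + 75, so 9288 ≡ 75 (mod 83).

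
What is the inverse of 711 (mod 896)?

247

896 = 1×711 + 185
711 = 3×185 + 156
185 = 1×156 + 29
156 = 5×29 + 11
29 = 2×11 + 7
11 = 1×7 + 4
7 = 1×4 + 3
4 = 1×3 + 1
3 = 3×1 + 0
gcd(711, 896) = 1, so the inverse exists.
Bézout: 1 = −196×896 + 247×711.
So 711⁻¹ ≡ 247 (mod 896).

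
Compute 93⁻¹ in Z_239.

Apply the Euclidean algorithm and back-substitute:
239 = 2·93 + 53
93 = 1·53 + 40
53 = 1·40 + 13
40 = 3·13 + 1
13 = 13·1 + 0
gcd(93, 239) = 1, so the inverse exists.
Back-substitute for 1:
1 = 1·40 − 3·13
  = −3·53 + 4·40
  = 4·93 − 7·53
  = −7·239 + 18·93
So 93⁻¹ ≡ 18 (mod 239).

18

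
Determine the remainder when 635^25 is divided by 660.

395

By square-and-multiply:
25 in binary is 11001, i.e. 25 = 16 + 8 + 1.
635^1 ≡ 635 (mod 660)
635^2 ≡ 635^2 = 403225 ≡ 625 (mod 660)
635^4 ≡ 625^2 = 390625 ≡ 565 (mod 660)
635^8 ≡ 565^2 = 319225 ≡ 445 (mod 660)
635^16 ≡ 445^2 = 198025 ≡ 25 (mod 660)
635^25 = 635^16 × 635^8 × 635^1 ≡ 25 × 445 × 635 (mod 660).
Accumulate the product:
25 × 445 = 11125 ≡ 565
565 × 635 = 358775 ≡ 395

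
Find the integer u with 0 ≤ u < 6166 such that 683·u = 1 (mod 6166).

5841

By the extended Euclidean algorithm:
6166 = 9×683 + 19
683 = 35×19 + 18
19 = 1×18 + 1
18 = 18×1 + 0
gcd(683, 6166) = 1, so the inverse exists.
Back-substitute for 1:
1 = 1×19 − 1×18
  = −1×683 + 36×19
  = 36×6166 − 325×683
So 683⁻¹ ≡ −325 ≡ 5841 (mod 6166).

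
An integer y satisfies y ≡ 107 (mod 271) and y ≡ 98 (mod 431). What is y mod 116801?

271⁻¹ mod 431: 271*299 ≡ 1 (mod 431), so 271⁻¹ ≡ 299.
y = 107 + 271*((98 − 107)*299 mod 431) = 107 + 271*326 = 88453.
Check: 88453 mod 271 = 107, 88453 mod 431 = 98. ✓

88453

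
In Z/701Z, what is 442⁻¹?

249

By the extended Euclidean algorithm:
701 = 1*442 + 259
442 = 1*259 + 183
259 = 1*183 + 76
183 = 2*76 + 31
76 = 2*31 + 14
31 = 2*14 + 3
14 = 4*3 + 2
3 = 1*2 + 1
2 = 2*1 + 0
gcd(442, 701) = 1, so the inverse exists.
Back-substitute for 1:
1 = 1*3 − 1*2
  = −1*14 + 5*3
  = 5*31 − 11*14
  = −11*76 + 27*31
  = 27*183 − 65*76
  = −65*259 + 92*183
  = 92*442 − 157*259
  = −157*701 + 249*442
So 442⁻¹ ≡ 249 (mod 701).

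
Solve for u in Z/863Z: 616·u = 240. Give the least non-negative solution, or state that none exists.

303

gcd(616, 863) = 1, so a unique solution mod 863 exists.
616⁻¹ ≡ 573 (mod 863).
u ≡ 573·240 ≡ 303 (mod 863).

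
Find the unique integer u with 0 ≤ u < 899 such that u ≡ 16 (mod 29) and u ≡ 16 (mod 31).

29⁻¹ mod 31: 29×15 ≡ 1 (mod 31), so 29⁻¹ ≡ 15.
u = 16 + 29×((16 − 16)×15 mod 31) = 16 + 29×0 = 16.

16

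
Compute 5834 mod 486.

2

5834 = 12*486 + 2, so 5834 ≡ 2 (mod 486).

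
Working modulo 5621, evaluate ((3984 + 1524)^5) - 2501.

2118

3984 + 1524 = 5508
(5508)^5 ≡ 4619 (mod 5621)
4619 - 2501 = 2118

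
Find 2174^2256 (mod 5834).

2256 in binary is 100011010000, i.e. 2256 = 2048 + 128 + 64 + 16.
2174^1 ≡ 2174 (mod 5834)
2174^2 ≡ 2174^2 = 4726276 ≡ 736 (mod 5834)
2174^4 ≡ 736^2 = 541696 ≡ 4968 (mod 5834)
2174^8 ≡ 4968^2 = 24681024 ≡ 3204 (mod 5834)
2174^16 ≡ 3204^2 = 10265616 ≡ 3610 (mod 5834)
2174^32 ≡ 3610^2 = 13032100 ≡ 4778 (mod 5834)
2174^64 ≡ 4778^2 = 22829284 ≡ 842 (mod 5834)
2174^128 ≡ 842^2 = 708964 ≡ 3050 (mod 5834)
2174^256 ≡ 3050^2 = 9302500 ≡ 3104 (mod 5834)
2174^512 ≡ 3104^2 = 9634816 ≡ 2882 (mod 5834)
2174^1024 ≡ 2882^2 = 8305924 ≡ 4142 (mod 5834)
2174^2048 ≡ 4142^2 = 17156164 ≡ 4204 (mod 5834)
2174^2256 = 2174^2048 * 2174^128 * 2174^64 * 2174^16 ≡ 4204 * 3050 * 842 * 3610 (mod 5834).
Accumulate the product:
4204 * 3050 = 12822200 ≡ 4902
4902 * 842 = 4127484 ≡ 2846
2846 * 3610 = 10274060 ≡ 386

386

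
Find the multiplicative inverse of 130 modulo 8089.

7529

Run the extended Euclidean algorithm:
8089 = 62*130 + 29
130 = 4*29 + 14
29 = 2*14 + 1
14 = 14*1 + 0
gcd(130, 8089) = 1, so the inverse exists.
Bézout: 1 = 9*8089 − 560*130.
So 130⁻¹ ≡ −560 ≡ 7529 (mod 8089).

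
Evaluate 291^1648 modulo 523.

Using repeated squaring:
291^1 ≡ 291 (mod 523)
291^2 ≡ 291^2 = 84681 ≡ 478 (mod 523)
291^4 ≡ 478^2 = 228484 ≡ 456 (mod 523)
291^8 ≡ 456^2 = 207936 ≡ 305 (mod 523)
291^16 ≡ 305^2 = 93025 ≡ 454 (mod 523)
291^32 ≡ 454^2 = 206116 ≡ 54 (mod 523)
291^64 ≡ 54^2 = 2916 ≡ 301 (mod 523)
291^128 ≡ 301^2 = 90601 ≡ 122 (mod 523)
291^256 ≡ 122^2 = 14884 ≡ 240 (mod 523)
291^512 ≡ 240^2 = 57600 ≡ 70 (mod 523)
291^1024 ≡ 70^2 = 4900 ≡ 193 (mod 523)
291^1648 = 291^1024 × 291^512 × 291^64 × 291^32 × 291^16 ≡ 193 × 70 × 301 × 54 × 454 (mod 523).
Accumulate the product:
193 × 70 = 13510 ≡ 435
435 × 301 = 130935 ≡ 185
185 × 54 = 9990 ≡ 53
53 × 454 = 24062 ≡ 4

4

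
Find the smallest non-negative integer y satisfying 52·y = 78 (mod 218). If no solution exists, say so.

gcd(52, 218) = 2, and 2 | 78, so solutions exist.
Divide through by 2: 26·y mod 109 = 39.
26⁻¹ ≡ 21 (mod 109).
y ≡ 21·39 ≡ 56 (mod 109).
The smallest non-negative solution is y = 56.

56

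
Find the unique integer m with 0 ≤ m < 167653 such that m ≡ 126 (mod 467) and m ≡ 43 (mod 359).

94460

467⁻¹ mod 359: 467*123 ≡ 1 (mod 359), so 467⁻¹ ≡ 123.
m = 126 + 467*((43 − 126)*123 mod 359) = 126 + 467*202 = 94460.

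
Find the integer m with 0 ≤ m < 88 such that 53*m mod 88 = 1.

5

Apply the Euclidean algorithm and back-substitute:
88 = 1·53 + 35
53 = 1·35 + 18
35 = 1·18 + 17
18 = 1·17 + 1
17 = 17·1 + 0
gcd(53, 88) = 1, so the inverse exists.
Bézout: 1 = −3·88 + 5·53.
So 53⁻¹ ≡ 5 (mod 88).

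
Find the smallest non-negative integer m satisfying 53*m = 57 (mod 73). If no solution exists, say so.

gcd(53, 73) = 1, so a unique solution mod 73 exists.
53⁻¹ ≡ 62 (mod 73).
m ≡ 62*57 ≡ 30 (mod 73).

30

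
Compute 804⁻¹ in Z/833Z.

833 = 1*804 + 29
804 = 27*29 + 21
29 = 1*21 + 8
21 = 2*8 + 5
8 = 1*5 + 3
5 = 1*3 + 2
3 = 1*2 + 1
2 = 2*1 + 0
gcd(804, 833) = 1, so the inverse exists.
Bézout: 1 = 305*833 − 316*804.
So 804⁻¹ ≡ −316 ≡ 517 (mod 833).

517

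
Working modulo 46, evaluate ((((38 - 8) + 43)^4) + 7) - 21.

35

38 - 8 = 30
30 + 43 = 73 ≡ 27 (mod 46)
(27)^4 ≡ 3 (mod 46)
3 + 7 = 10
10 - 21 = -11 ≡ 35 (mod 46)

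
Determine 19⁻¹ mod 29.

26

By the extended Euclidean algorithm:
29 = 1×19 + 10
19 = 1×10 + 9
10 = 1×9 + 1
9 = 9×1 + 0
gcd(19, 29) = 1, so the inverse exists.
Back-substitute for 1:
1 = 1×10 − 1×9
  = −1×19 + 2×10
  = 2×29 − 3×19
So 19⁻¹ ≡ −3 ≡ 26 (mod 29).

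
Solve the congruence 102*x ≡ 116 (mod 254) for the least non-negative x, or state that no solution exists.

gcd(102, 254) = 2, and 2 | 116, so solutions exist.
Divide through by 2: 51*x mod 127 = 58.
51⁻¹ ≡ 5 (mod 127).
x ≡ 5*58 ≡ 36 (mod 127).
The smallest non-negative solution is x = 36.

36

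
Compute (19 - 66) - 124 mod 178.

19 - 66 = -47 ≡ 131 (mod 178)
131 - 124 = 7

7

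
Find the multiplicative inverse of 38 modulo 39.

38

Run the extended Euclidean algorithm:
39 = 1·38 + 1
38 = 38·1 + 0
gcd(38, 39) = 1, so the inverse exists.
Back-substitute for 1:
1 = 1·39 − 1·38
So 38⁻¹ ≡ −1 ≡ 38 (mod 39).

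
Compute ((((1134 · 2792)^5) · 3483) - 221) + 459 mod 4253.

1134 · 2792 = 3166128 ≡ 1896 (mod 4253)
(1896)^5 ≡ 693 (mod 4253)
693 · 3483 = 2413719 ≡ 2268 (mod 4253)
2268 - 221 = 2047
2047 + 459 = 2506

2506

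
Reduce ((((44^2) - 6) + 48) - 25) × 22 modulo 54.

36

(44)^2 ≡ 46 (mod 54)
46 - 6 = 40
40 + 48 = 88 ≡ 34 (mod 54)
34 - 25 = 9
9 × 22 = 198 ≡ 36 (mod 54)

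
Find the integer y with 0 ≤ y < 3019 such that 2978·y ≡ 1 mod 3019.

By the extended Euclidean algorithm:
3019 = 1·2978 + 41
2978 = 72·41 + 26
41 = 1·26 + 15
26 = 1·15 + 11
15 = 1·11 + 4
11 = 2·4 + 3
4 = 1·3 + 1
3 = 3·1 + 0
gcd(2978, 3019) = 1, so the inverse exists.
Back-substitute for 1:
1 = 1·4 − 1·3
  = −1·11 + 3·4
  = 3·15 − 4·11
  = −4·26 + 7·15
  = 7·41 − 11·26
  = −11·2978 + 799·41
  = 799·3019 − 810·2978
So 2978⁻¹ ≡ −810 ≡ 2209 (mod 3019).

2209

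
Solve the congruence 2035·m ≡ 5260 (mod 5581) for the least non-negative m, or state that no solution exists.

gcd(2035, 5581) = 1, so a unique solution mod 5581 exists.
2035⁻¹ ≡ 2013 (mod 5581).
m ≡ 2013·5260 ≡ 1223 (mod 5581).

1223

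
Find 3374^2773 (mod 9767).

Using repeated squaring:
2773 in binary is 101011010101, i.e. 2773 = 2048 + 512 + 128 + 64 + 16 + 4 + 1.
3374^1 ≡ 3374 (mod 9767)
3374^2 ≡ 3374^2 = 11383876 ≡ 5321 (mod 9767)
3374^4 ≡ 5321^2 = 28313041 ≡ 8275 (mod 9767)
3374^8 ≡ 8275^2 = 68475625 ≡ 8955 (mod 9767)
3374^16 ≡ 8955^2 = 80192025 ≡ 4955 (mod 9767)
3374^32 ≡ 4955^2 = 24552025 ≡ 7554 (mod 9767)
3374^64 ≡ 7554^2 = 57062916 ≡ 4102 (mod 9767)
3374^128 ≡ 4102^2 = 16826404 ≡ 7630 (mod 9767)
3374^256 ≡ 7630^2 = 58216900 ≡ 5580 (mod 9767)
3374^512 ≡ 5580^2 = 31136400 ≡ 8971 (mod 9767)
3374^1024 ≡ 8971^2 = 80478841 ≡ 8528 (mod 9767)
3374^2048 ≡ 8528^2 = 72726784 ≡ 1702 (mod 9767)
3374^2773 = 3374^2048 · 3374^512 · 3374^128 · 3374^64 · 3374^16 · 3374^4 · 3374^1 ≡ 1702 · 8971 · 7630 · 4102 · 4955 · 8275 · 3374 (mod 9767).
Accumulate the product:
1702 · 8971 = 15268642 ≡ 2821
2821 · 7630 = 21524230 ≡ 7529
7529 · 4102 = 30883958 ≡ 704
704 · 4955 = 3488320 ≡ 1501
1501 · 8275 = 12420775 ≡ 6918
6918 · 3374 = 23341332 ≡ 7969

7969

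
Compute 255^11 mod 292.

11 in binary is 1011, i.e. 11 = 8 + 2 + 1.
255^1 ≡ 255 (mod 292)
255^2 ≡ 255^2 = 65025 ≡ 201 (mod 292)
255^4 ≡ 201^2 = 40401 ≡ 105 (mod 292)
255^8 ≡ 105^2 = 11025 ≡ 221 (mod 292)
255^11 = 255^8 · 255^2 · 255^1 ≡ 221 · 201 · 255 (mod 292).
Accumulate the product:
221 · 201 = 44421 ≡ 37
37 · 255 = 9435 ≡ 91

91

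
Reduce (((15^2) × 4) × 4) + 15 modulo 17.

11

(15)^2 ≡ 4 (mod 17)
4 × 4 = 16
16 × 4 = 64 ≡ 13 (mod 17)
13 + 15 = 28 ≡ 11 (mod 17)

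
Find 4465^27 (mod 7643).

27 in binary is 11011, i.e. 27 = 16 + 8 + 2 + 1.
4465^1 ≡ 4465 (mod 7643)
4465^2 ≡ 4465^2 = 19936225 ≡ 3281 (mod 7643)
4465^4 ≡ 3281^2 = 10764961 ≡ 3617 (mod 7643)
4465^8 ≡ 3617^2 = 13082689 ≡ 5516 (mod 7643)
4465^16 ≡ 5516^2 = 30426256 ≡ 7116 (mod 7643)
4465^27 = 4465^16 × 4465^8 × 4465^2 × 4465^1 ≡ 7116 × 5516 × 3281 × 4465 (mod 7643).
Accumulate the product:
7116 × 5516 = 39251856 ≡ 5051
5051 × 3281 = 16572331 ≡ 2307
2307 × 4465 = 10300755 ≡ 5634

5634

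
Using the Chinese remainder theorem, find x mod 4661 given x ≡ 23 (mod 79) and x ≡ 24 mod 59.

79⁻¹ mod 59: 79×3 ≡ 1 (mod 59), so 79⁻¹ ≡ 3.
x = 23 + 79×((24 − 23)×3 mod 59) = 23 + 79×3 = 260.
Check: 260 mod 79 = 23, 260 mod 59 = 24. ✓

260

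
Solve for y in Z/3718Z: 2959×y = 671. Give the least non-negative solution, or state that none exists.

gcd(2959, 3718) = 11, and 11 | 671, so solutions exist.
Divide through by 11: 269×y = 61 (mod 338).
269⁻¹ ≡ 289 (mod 338).
y ≡ 289×61 ≡ 53 (mod 338).
The smallest non-negative solution is y = 53.

53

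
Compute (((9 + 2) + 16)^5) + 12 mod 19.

9 + 2 = 11
11 + 16 = 27 ≡ 8 (mod 19)
(8)^5 ≡ 12 (mod 19)
12 + 12 = 24 ≡ 5 (mod 19)

5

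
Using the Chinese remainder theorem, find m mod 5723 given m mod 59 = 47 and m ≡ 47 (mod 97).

59⁻¹ mod 97: 59*74 ≡ 1 (mod 97), so 59⁻¹ ≡ 74.
m = 47 + 59*((47 − 47)*74 mod 97) = 47 + 59*0 = 47.

47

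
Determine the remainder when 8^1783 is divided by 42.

Compute successive squares:
1783 in binary is 11011110111, i.e. 1783 = 1024 + 512 + 128 + 64 + 32 + 16 + 4 + 2 + 1.
8^1 ≡ 8 (mod 42)
8^2 ≡ 8^2 = 64 ≡ 22 (mod 42)
8^4 ≡ 22^2 = 484 ≡ 22 (mod 42)
8^8 ≡ 22^2 = 484 ≡ 22 (mod 42)
8^16 ≡ 22^2 = 484 ≡ 22 (mod 42)
8^32 ≡ 22^2 = 484 ≡ 22 (mod 42)
8^64 ≡ 22^2 = 484 ≡ 22 (mod 42)
8^128 ≡ 22^2 = 484 ≡ 22 (mod 42)
8^256 ≡ 22^2 = 484 ≡ 22 (mod 42)
8^512 ≡ 22^2 = 484 ≡ 22 (mod 42)
8^1024 ≡ 22^2 = 484 ≡ 22 (mod 42)
8^1783 = 8^1024 · 8^512 · 8^128 · 8^64 · 8^32 · 8^16 · 8^4 · 8^2 · 8^1 ≡ 22 · 22 · 22 · 22 · 22 · 22 · 22 · 22 · 8 (mod 42).
Accumulate the product:
22 · 22 = 484 ≡ 22
22 · 22 = 484 ≡ 22
22 · 22 = 484 ≡ 22
22 · 22 = 484 ≡ 22
22 · 22 = 484 ≡ 22
22 · 22 = 484 ≡ 22
22 · 22 = 484 ≡ 22
22 · 8 = 176 ≡ 8

8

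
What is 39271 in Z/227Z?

0

39271 = 173*227 + 0, so 39271 ≡ 0 (mod 227).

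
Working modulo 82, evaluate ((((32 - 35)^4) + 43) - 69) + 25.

32 - 35 = -3 ≡ 79 (mod 82)
(79)^4 ≡ 81 (mod 82)
81 + 43 = 124 ≡ 42 (mod 82)
42 - 69 = -27 ≡ 55 (mod 82)
55 + 25 = 80

80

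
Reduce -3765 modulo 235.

230

-3765 = -17×235 + 230, so -3765 ≡ 230 (mod 235).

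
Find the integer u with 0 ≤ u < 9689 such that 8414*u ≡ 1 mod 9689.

9689 = 1·8414 + 1275
8414 = 6·1275 + 764
1275 = 1·764 + 511
764 = 1·511 + 253
511 = 2·253 + 5
253 = 50·5 + 3
5 = 1·3 + 2
3 = 1·2 + 1
2 = 2·1 + 0
gcd(8414, 9689) = 1, so the inverse exists.
Bézout: 1 = −3359·9689 + 3868·8414.
So 8414⁻¹ ≡ 3868 (mod 9689).

3868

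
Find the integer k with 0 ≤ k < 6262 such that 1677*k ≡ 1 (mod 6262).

5911

6262 = 3×1677 + 1231
1677 = 1×1231 + 446
1231 = 2×446 + 339
446 = 1×339 + 107
339 = 3×107 + 18
107 = 5×18 + 17
18 = 1×17 + 1
17 = 17×1 + 0
gcd(1677, 6262) = 1, so the inverse exists.
Bézout: 1 = 94×6262 − 351×1677.
So 1677⁻¹ ≡ −351 ≡ 5911 (mod 6262).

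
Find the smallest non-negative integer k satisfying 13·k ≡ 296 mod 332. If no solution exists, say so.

gcd(13, 332) = 1, so a unique solution mod 332 exists.
13⁻¹ ≡ 281 (mod 332).
k ≡ 281·296 ≡ 176 (mod 332).

176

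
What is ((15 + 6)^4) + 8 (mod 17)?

9

15 + 6 = 21 ≡ 4 (mod 17)
(4)^4 ≡ 1 (mod 17)
1 + 8 = 9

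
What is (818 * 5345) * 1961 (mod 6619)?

818 * 5345 = 4372210 ≡ 3670 (mod 6619)
3670 * 1961 = 7196870 ≡ 2017 (mod 6619)

2017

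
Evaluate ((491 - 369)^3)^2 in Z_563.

90

491 - 369 = 122
(122)^3 ≡ 173 (mod 563)
(173)^2 ≡ 90 (mod 563)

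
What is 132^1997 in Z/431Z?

1997 in binary is 11111001101, i.e. 1997 = 1024 + 512 + 256 + 128 + 64 + 8 + 4 + 1.
132^1 ≡ 132 (mod 431)
132^2 ≡ 132^2 = 17424 ≡ 184 (mod 431)
132^4 ≡ 184^2 = 33856 ≡ 238 (mod 431)
132^8 ≡ 238^2 = 56644 ≡ 183 (mod 431)
132^16 ≡ 183^2 = 33489 ≡ 302 (mod 431)
132^32 ≡ 302^2 = 91204 ≡ 263 (mod 431)
132^64 ≡ 263^2 = 69169 ≡ 209 (mod 431)
132^128 ≡ 209^2 = 43681 ≡ 150 (mod 431)
132^256 ≡ 150^2 = 22500 ≡ 88 (mod 431)
132^512 ≡ 88^2 = 7744 ≡ 417 (mod 431)
132^1024 ≡ 417^2 = 173889 ≡ 196 (mod 431)
132^1997 = 132^1024 · 132^512 · 132^256 · 132^128 · 132^64 · 132^8 · 132^4 · 132^1 ≡ 196 · 417 · 88 · 150 · 209 · 183 · 238 · 132 (mod 431).
Accumulate the product:
196 · 417 = 81732 ≡ 273
273 · 88 = 24024 ≡ 319
319 · 150 = 47850 ≡ 9
9 · 209 = 1881 ≡ 157
157 · 183 = 28731 ≡ 285
285 · 238 = 67830 ≡ 163
163 · 132 = 21516 ≡ 397

397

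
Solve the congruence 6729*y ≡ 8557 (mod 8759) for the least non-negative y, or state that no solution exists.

7387

gcd(6729, 8759) = 1, so a unique solution mod 8759 exists.
6729⁻¹ ≡ 6511 (mod 8759).
y ≡ 6511*8557 ≡ 7387 (mod 8759).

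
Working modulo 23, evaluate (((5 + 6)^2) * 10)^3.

7

5 + 6 = 11
(11)^2 ≡ 6 (mod 23)
6 * 10 = 60 ≡ 14 (mod 23)
(14)^3 ≡ 7 (mod 23)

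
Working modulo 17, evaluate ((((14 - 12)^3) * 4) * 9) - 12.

4

14 - 12 = 2
(2)^3 ≡ 8 (mod 17)
8 * 4 = 32 ≡ 15 (mod 17)
15 * 9 = 135 ≡ 16 (mod 17)
16 - 12 = 4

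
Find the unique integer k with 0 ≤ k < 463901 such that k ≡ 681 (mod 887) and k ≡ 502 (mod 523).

887⁻¹ mod 523: 887×398 ≡ 1 (mod 523), so 887⁻¹ ≡ 398.
k = 681 + 887×((502 − 681)×398 mod 523) = 681 + 887×409 = 363464.
Check: 363464 mod 887 = 681, 363464 mod 523 = 502. ✓

363464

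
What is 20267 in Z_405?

17

20267 = 50·405 + 17, so 20267 ≡ 17 (mod 405).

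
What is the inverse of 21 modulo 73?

By the extended Euclidean algorithm:
73 = 3·21 + 10
21 = 2·10 + 1
10 = 10·1 + 0
gcd(21, 73) = 1, so the inverse exists.
Back-substitute for 1:
1 = 1·21 − 2·10
  = −2·73 + 7·21
So 21⁻¹ ≡ 7 (mod 73).

7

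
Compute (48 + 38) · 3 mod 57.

48 + 38 = 86 ≡ 29 (mod 57)
29 · 3 = 87 ≡ 30 (mod 57)

30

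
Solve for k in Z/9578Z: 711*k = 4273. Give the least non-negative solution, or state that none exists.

gcd(711, 9578) = 1, so a unique solution mod 9578 exists.
711⁻¹ ≡ 8177 (mod 9578).
k ≡ 8177*4273 ≡ 9355 (mod 9578).

9355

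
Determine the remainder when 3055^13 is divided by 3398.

1835

3055^1 ≡ 3055 (mod 3398)
3055^2 ≡ 3055^2 = 9333025 ≡ 2117 (mod 3398)
3055^4 ≡ 2117^2 = 4481689 ≡ 3125 (mod 3398)
3055^8 ≡ 3125^2 = 9765625 ≡ 3171 (mod 3398)
3055^13 = 3055^8 * 3055^4 * 3055^1 ≡ 3171 * 3125 * 3055 (mod 3398).
Accumulate the product:
3171 * 3125 = 9909375 ≡ 807
807 * 3055 = 2465385 ≡ 1835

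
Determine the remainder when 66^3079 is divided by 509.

66^1 ≡ 66 (mod 509)
66^2 ≡ 66^2 = 4356 ≡ 284 (mod 509)
66^4 ≡ 284^2 = 80656 ≡ 234 (mod 509)
66^8 ≡ 234^2 = 54756 ≡ 293 (mod 509)
66^16 ≡ 293^2 = 85849 ≡ 337 (mod 509)
66^32 ≡ 337^2 = 113569 ≡ 62 (mod 509)
66^64 ≡ 62^2 = 3844 ≡ 281 (mod 509)
66^128 ≡ 281^2 = 78961 ≡ 66 (mod 509)
66^256 ≡ 66^2 = 4356 ≡ 284 (mod 509)
66^512 ≡ 284^2 = 80656 ≡ 234 (mod 509)
66^1024 ≡ 234^2 = 54756 ≡ 293 (mod 509)
66^2048 ≡ 293^2 = 85849 ≡ 337 (mod 509)
66^3079 = 66^2048 · 66^1024 · 66^4 · 66^2 · 66^1 ≡ 337 · 293 · 234 · 284 · 66 (mod 509).
Accumulate the product:
337 · 293 = 98741 ≡ 504
504 · 234 = 117936 ≡ 357
357 · 284 = 101388 ≡ 97
97 · 66 = 6402 ≡ 294

294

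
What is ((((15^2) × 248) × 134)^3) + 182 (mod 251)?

86

(15)^2 ≡ 225 (mod 251)
225 × 248 = 55800 ≡ 78 (mod 251)
78 × 134 = 10452 ≡ 161 (mod 251)
(161)^3 ≡ 155 (mod 251)
155 + 182 = 337 ≡ 86 (mod 251)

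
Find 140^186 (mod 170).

186 in binary is 10111010, i.e. 186 = 128 + 32 + 16 + 8 + 2.
140^1 ≡ 140 (mod 170)
140^2 ≡ 140^2 = 19600 ≡ 50 (mod 170)
140^4 ≡ 50^2 = 2500 ≡ 120 (mod 170)
140^8 ≡ 120^2 = 14400 ≡ 120 (mod 170)
140^16 ≡ 120^2 = 14400 ≡ 120 (mod 170)
140^32 ≡ 120^2 = 14400 ≡ 120 (mod 170)
140^64 ≡ 120^2 = 14400 ≡ 120 (mod 170)
140^128 ≡ 120^2 = 14400 ≡ 120 (mod 170)
140^186 = 140^128 * 140^32 * 140^16 * 140^8 * 140^2 ≡ 120 * 120 * 120 * 120 * 50 (mod 170).
Accumulate the product:
120 * 120 = 14400 ≡ 120
120 * 120 = 14400 ≡ 120
120 * 120 = 14400 ≡ 120
120 * 50 = 6000 ≡ 50

50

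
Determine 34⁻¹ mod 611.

18

By the extended Euclidean algorithm:
611 = 17*34 + 33
34 = 1*33 + 1
33 = 33*1 + 0
gcd(34, 611) = 1, so the inverse exists.
Back-substitute for 1:
1 = 1*34 − 1*33
  = −1*611 + 18*34
So 34⁻¹ ≡ 18 (mod 611).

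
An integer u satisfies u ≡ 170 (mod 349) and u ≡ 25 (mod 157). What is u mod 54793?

37862

349⁻¹ mod 157: 349*9 ≡ 1 (mod 157), so 349⁻¹ ≡ 9.
u = 170 + 349*((25 − 170)*9 mod 157) = 170 + 349*108 = 37862.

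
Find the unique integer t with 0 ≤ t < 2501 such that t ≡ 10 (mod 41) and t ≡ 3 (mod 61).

1650

41⁻¹ mod 61: 41*3 ≡ 1 (mod 61), so 41⁻¹ ≡ 3.
t = 10 + 41*((3 − 10)*3 mod 61) = 10 + 41*40 = 1650.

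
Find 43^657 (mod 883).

657 in binary is 1010010001, i.e. 657 = 512 + 128 + 16 + 1.
43^1 ≡ 43 (mod 883)
43^2 ≡ 43^2 = 1849 ≡ 83 (mod 883)
43^4 ≡ 83^2 = 6889 ≡ 708 (mod 883)
43^8 ≡ 708^2 = 501264 ≡ 603 (mod 883)
43^16 ≡ 603^2 = 363609 ≡ 696 (mod 883)
43^32 ≡ 696^2 = 484416 ≡ 532 (mod 883)
43^64 ≡ 532^2 = 283024 ≡ 464 (mod 883)
43^128 ≡ 464^2 = 215296 ≡ 727 (mod 883)
43^256 ≡ 727^2 = 528529 ≡ 495 (mod 883)
43^512 ≡ 495^2 = 245025 ≡ 434 (mod 883)
43^657 = 43^512 × 43^128 × 43^16 × 43^1 ≡ 434 × 727 × 696 × 43 (mod 883).
Accumulate the product:
434 × 727 = 315518 ≡ 287
287 × 696 = 199752 ≡ 194
194 × 43 = 8342 ≡ 395

395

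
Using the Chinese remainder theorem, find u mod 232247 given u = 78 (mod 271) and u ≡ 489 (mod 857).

103329

271⁻¹ mod 857: 271×370 ≡ 1 (mod 857), so 271⁻¹ ≡ 370.
u = 78 + 271×((489 − 78)×370 mod 857) = 78 + 271×381 = 103329.
Check: 103329 mod 271 = 78, 103329 mod 857 = 489. ✓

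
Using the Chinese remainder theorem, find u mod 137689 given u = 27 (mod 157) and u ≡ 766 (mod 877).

157⁻¹ mod 877: 157×162 ≡ 1 (mod 877), so 157⁻¹ ≡ 162.
u = 27 + 157×((766 − 27)×162 mod 877) = 27 + 157×446 = 70049.

70049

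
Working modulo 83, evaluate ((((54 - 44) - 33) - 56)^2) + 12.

28

54 - 44 = 10
10 - 33 = -23 ≡ 60 (mod 83)
60 - 56 = 4
(4)^2 ≡ 16 (mod 83)
16 + 12 = 28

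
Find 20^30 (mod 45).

10

Compute successive squares:
20^1 ≡ 20 (mod 45)
20^2 ≡ 20^2 = 400 ≡ 40 (mod 45)
20^4 ≡ 40^2 = 1600 ≡ 25 (mod 45)
20^8 ≡ 25^2 = 625 ≡ 40 (mod 45)
20^16 ≡ 40^2 = 1600 ≡ 25 (mod 45)
20^30 = 20^16 · 20^8 · 20^4 · 20^2 ≡ 25 · 40 · 25 · 40 (mod 45).
Accumulate the product:
25 · 40 = 1000 ≡ 10
10 · 25 = 250 ≡ 25
25 · 40 = 1000 ≡ 10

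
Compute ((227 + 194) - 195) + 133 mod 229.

130

227 + 194 = 421 ≡ 192 (mod 229)
192 - 195 = -3 ≡ 226 (mod 229)
226 + 133 = 359 ≡ 130 (mod 229)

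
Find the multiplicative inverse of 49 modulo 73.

3

73 = 1*49 + 24
49 = 2*24 + 1
24 = 24*1 + 0
gcd(49, 73) = 1, so the inverse exists.
Back-substitute for 1:
1 = 1*49 − 2*24
  = −2*73 + 3*49
So 49⁻¹ ≡ 3 (mod 73).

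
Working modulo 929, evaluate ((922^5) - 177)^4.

(922)^5 ≡ 844 (mod 929)
844 - 177 = 667
(667)^4 ≡ 185 (mod 929)

185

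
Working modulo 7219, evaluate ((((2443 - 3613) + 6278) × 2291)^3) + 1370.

756

2443 - 3613 = -1170 ≡ 6049 (mod 7219)
6049 + 6278 = 12327 ≡ 5108 (mod 7219)
5108 × 2291 = 11702428 ≡ 429 (mod 7219)
(429)^3 ≡ 6605 (mod 7219)
6605 + 1370 = 7975 ≡ 756 (mod 7219)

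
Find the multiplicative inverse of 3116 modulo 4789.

3269

Apply the Euclidean algorithm and back-substitute:
4789 = 1*3116 + 1673
3116 = 1*1673 + 1443
1673 = 1*1443 + 230
1443 = 6*230 + 63
230 = 3*63 + 41
63 = 1*41 + 22
41 = 1*22 + 19
22 = 1*19 + 3
19 = 6*3 + 1
3 = 3*1 + 0
gcd(3116, 4789) = 1, so the inverse exists.
Bézout: 1 = 989*4789 − 1520*3116.
So 3116⁻¹ ≡ −1520 ≡ 3269 (mod 4789).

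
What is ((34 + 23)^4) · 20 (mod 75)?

34 + 23 = 57
(57)^4 ≡ 51 (mod 75)
51 · 20 = 1020 ≡ 45 (mod 75)

45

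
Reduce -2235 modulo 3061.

826

-2235 = -1*3061 + 826, so -2235 ≡ 826 (mod 3061).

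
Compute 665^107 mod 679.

107 in binary is 1101011, i.e. 107 = 64 + 32 + 8 + 2 + 1.
665^1 ≡ 665 (mod 679)
665^2 ≡ 665^2 = 442225 ≡ 196 (mod 679)
665^4 ≡ 196^2 = 38416 ≡ 392 (mod 679)
665^8 ≡ 392^2 = 153664 ≡ 210 (mod 679)
665^16 ≡ 210^2 = 44100 ≡ 644 (mod 679)
665^32 ≡ 644^2 = 414736 ≡ 546 (mod 679)
665^64 ≡ 546^2 = 298116 ≡ 35 (mod 679)
665^107 = 665^64 · 665^32 · 665^8 · 665^2 · 665^1 ≡ 35 · 546 · 210 · 196 · 665 (mod 679).
Accumulate the product:
35 · 546 = 19110 ≡ 98
98 · 210 = 20580 ≡ 210
210 · 196 = 41160 ≡ 420
420 · 665 = 279300 ≡ 231

231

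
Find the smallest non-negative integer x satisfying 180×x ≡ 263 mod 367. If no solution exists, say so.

gcd(180, 367) = 1, so a unique solution mod 367 exists.
180⁻¹ ≡ 157 (mod 367).
x ≡ 157×263 ≡ 187 (mod 367).

187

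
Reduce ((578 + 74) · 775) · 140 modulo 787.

144

578 + 74 = 652
652 · 775 = 505300 ≡ 46 (mod 787)
46 · 140 = 6440 ≡ 144 (mod 787)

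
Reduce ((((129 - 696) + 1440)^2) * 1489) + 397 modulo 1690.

828

129 - 696 = -567 ≡ 1123 (mod 1690)
1123 + 1440 = 2563 ≡ 873 (mod 1690)
(873)^2 ≡ 1629 (mod 1690)
1629 * 1489 = 2425581 ≡ 431 (mod 1690)
431 + 397 = 828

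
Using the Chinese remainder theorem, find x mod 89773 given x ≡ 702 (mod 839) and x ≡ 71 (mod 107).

47686

839⁻¹ mod 107: 839×44 ≡ 1 (mod 107), so 839⁻¹ ≡ 44.
x = 702 + 839×((71 − 702)×44 mod 107) = 702 + 839×56 = 47686.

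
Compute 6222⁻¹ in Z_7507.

3698

Run the extended Euclidean algorithm:
7507 = 1·6222 + 1285
6222 = 4·1285 + 1082
1285 = 1·1082 + 203
1082 = 5·203 + 67
203 = 3·67 + 2
67 = 33·2 + 1
2 = 2·1 + 0
gcd(6222, 7507) = 1, so the inverse exists.
Bézout: 1 = −3065·7507 + 3698·6222.
So 6222⁻¹ ≡ 3698 (mod 7507).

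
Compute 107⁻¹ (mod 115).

43

115 = 1*107 + 8
107 = 13*8 + 3
8 = 2*3 + 2
3 = 1*2 + 1
2 = 2*1 + 0
gcd(107, 115) = 1, so the inverse exists.
Back-substitute for 1:
1 = 1*3 − 1*2
  = −1*8 + 3*3
  = 3*107 − 40*8
  = −40*115 + 43*107
So 107⁻¹ ≡ 43 (mod 115).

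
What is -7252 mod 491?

-7252 = -15·491 + 113, so -7252 ≡ 113 (mod 491).

113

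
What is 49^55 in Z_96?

55 in binary is 110111, i.e. 55 = 32 + 16 + 4 + 2 + 1.
49^1 ≡ 49 (mod 96)
49^2 ≡ 49^2 = 2401 ≡ 1 (mod 96)
49^4 ≡ 1^2 = 1 (mod 96)
49^8 ≡ 1^2 = 1 (mod 96)
49^16 ≡ 1^2 = 1 (mod 96)
49^32 ≡ 1^2 = 1 (mod 96)
49^55 = 49^32 · 49^16 · 49^4 · 49^2 · 49^1 ≡ 1 · 1 · 1 · 1 · 49 (mod 96).
Accumulate the product:
1 · 1 = 1
1 · 1 = 1
1 · 1 = 1
1 · 49 = 49

49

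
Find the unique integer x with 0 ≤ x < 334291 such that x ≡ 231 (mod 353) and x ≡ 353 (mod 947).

353⁻¹ mod 947: 353×668 ≡ 1 (mod 947), so 353⁻¹ ≡ 668.
x = 231 + 353×((353 − 231)×668 mod 947) = 231 + 353×54 = 19293.

19293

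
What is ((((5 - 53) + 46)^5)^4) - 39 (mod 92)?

13

5 - 53 = -48 ≡ 44 (mod 92)
44 + 46 = 90
(90)^5 ≡ 60 (mod 92)
(60)^4 ≡ 52 (mod 92)
52 - 39 = 13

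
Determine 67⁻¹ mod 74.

By the extended Euclidean algorithm:
74 = 1×67 + 7
67 = 9×7 + 4
7 = 1×4 + 3
4 = 1×3 + 1
3 = 3×1 + 0
gcd(67, 74) = 1, so the inverse exists.
Back-substitute for 1:
1 = 1×4 − 1×3
  = −1×7 + 2×4
  = 2×67 − 19×7
  = −19×74 + 21×67
So 67⁻¹ ≡ 21 (mod 74).

21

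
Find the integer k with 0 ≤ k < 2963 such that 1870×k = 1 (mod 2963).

By the extended Euclidean algorithm:
2963 = 1×1870 + 1093
1870 = 1×1093 + 777
1093 = 1×777 + 316
777 = 2×316 + 145
316 = 2×145 + 26
145 = 5×26 + 15
26 = 1×15 + 11
15 = 1×11 + 4
11 = 2×4 + 3
4 = 1×3 + 1
3 = 3×1 + 0
gcd(1870, 2963) = 1, so the inverse exists.
Bézout: 1 = −503×2963 + 797×1870.
So 1870⁻¹ ≡ 797 (mod 2963).

797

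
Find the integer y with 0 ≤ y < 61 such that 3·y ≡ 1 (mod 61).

41

61 = 20*3 + 1
3 = 3*1 + 0
gcd(3, 61) = 1, so the inverse exists.
Back-substitute for 1:
1 = 1*61 − 20*3
So 3⁻¹ ≡ −20 ≡ 41 (mod 61).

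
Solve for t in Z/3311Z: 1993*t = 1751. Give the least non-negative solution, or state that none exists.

gcd(1993, 3311) = 1, so a unique solution mod 3311 exists.
1993⁻¹ ≡ 2173 (mod 3311).
t ≡ 2173*1751 ≡ 584 (mod 3311).

584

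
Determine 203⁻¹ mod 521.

77

521 = 2*203 + 115
203 = 1*115 + 88
115 = 1*88 + 27
88 = 3*27 + 7
27 = 3*7 + 6
7 = 1*6 + 1
6 = 6*1 + 0
gcd(203, 521) = 1, so the inverse exists.
Bézout: 1 = −30*521 + 77*203.
So 203⁻¹ ≡ 77 (mod 521).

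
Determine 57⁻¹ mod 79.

61

79 = 1×57 + 22
57 = 2×22 + 13
22 = 1×13 + 9
13 = 1×9 + 4
9 = 2×4 + 1
4 = 4×1 + 0
gcd(57, 79) = 1, so the inverse exists.
Back-substitute for 1:
1 = 1×9 − 2×4
  = −2×13 + 3×9
  = 3×22 − 5×13
  = −5×57 + 13×22
  = 13×79 − 18×57
So 57⁻¹ ≡ −18 ≡ 61 (mod 79).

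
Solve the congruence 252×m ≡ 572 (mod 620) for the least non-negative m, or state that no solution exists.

gcd(252, 620) = 4, and 4 | 572, so solutions exist.
Divide through by 4: 63×m ≡ 143 (mod 155).
63⁻¹ ≡ 32 (mod 155).
m ≡ 32×143 ≡ 81 (mod 155).
The smallest non-negative solution is m = 81.

81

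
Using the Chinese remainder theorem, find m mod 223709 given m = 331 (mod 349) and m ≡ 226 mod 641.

57916

349⁻¹ mod 641: 349·90 ≡ 1 (mod 641), so 349⁻¹ ≡ 90.
m = 331 + 349·((226 − 331)·90 mod 641) = 331 + 349·165 = 57916.
Check: 57916 mod 349 = 331, 57916 mod 641 = 226. ✓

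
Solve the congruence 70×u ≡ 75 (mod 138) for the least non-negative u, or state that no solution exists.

gcd(70, 138) = 2, and 2 does not divide 75.
So the congruence has no solution.

no solution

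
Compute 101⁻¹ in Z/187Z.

50

187 = 1·101 + 86
101 = 1·86 + 15
86 = 5·15 + 11
15 = 1·11 + 4
11 = 2·4 + 3
4 = 1·3 + 1
3 = 3·1 + 0
gcd(101, 187) = 1, so the inverse exists.
Back-substitute for 1:
1 = 1·4 − 1·3
  = −1·11 + 3·4
  = 3·15 − 4·11
  = −4·86 + 23·15
  = 23·101 − 27·86
  = −27·187 + 50·101
So 101⁻¹ ≡ 50 (mod 187).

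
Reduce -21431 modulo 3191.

906

-21431 = -7*3191 + 906, so -21431 ≡ 906 (mod 3191).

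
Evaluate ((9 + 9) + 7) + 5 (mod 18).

9 + 9 = 18 ≡ 0 (mod 18)
0 + 7 = 7
7 + 5 = 12

12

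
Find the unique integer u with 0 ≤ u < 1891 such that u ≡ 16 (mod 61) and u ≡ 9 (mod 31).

61⁻¹ mod 31: 61×30 ≡ 1 (mod 31), so 61⁻¹ ≡ 30.
u = 16 + 61×((9 − 16)×30 mod 31) = 16 + 61×7 = 443.

443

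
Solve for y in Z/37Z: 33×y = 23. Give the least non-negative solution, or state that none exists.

22

gcd(33, 37) = 1, so a unique solution mod 37 exists.
33⁻¹ ≡ 9 (mod 37).
y ≡ 9×23 ≡ 22 (mod 37).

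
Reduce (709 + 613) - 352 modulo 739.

231

709 + 613 = 1322 ≡ 583 (mod 739)
583 - 352 = 231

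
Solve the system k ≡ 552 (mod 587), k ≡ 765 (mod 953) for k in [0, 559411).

587⁻¹ mod 953: 587*138 ≡ 1 (mod 953), so 587⁻¹ ≡ 138.
k = 552 + 587*((765 − 552)*138 mod 953) = 552 + 587*804 = 472500.
Check: 472500 mod 587 = 552, 472500 mod 953 = 765. ✓

472500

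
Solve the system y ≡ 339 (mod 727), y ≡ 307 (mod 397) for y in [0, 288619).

727⁻¹ mod 397: 727*237 ≡ 1 (mod 397), so 727⁻¹ ≡ 237.
y = 339 + 727*((307 − 339)*237 mod 397) = 339 + 727*356 = 259151.

259151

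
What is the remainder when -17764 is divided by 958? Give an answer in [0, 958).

-17764 = -19×958 + 438, so -17764 ≡ 438 (mod 958).

438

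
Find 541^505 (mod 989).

25

Compute successive squares:
505 in binary is 111111001, i.e. 505 = 256 + 128 + 64 + 32 + 16 + 8 + 1.
541^1 ≡ 541 (mod 989)
541^2 ≡ 541^2 = 292681 ≡ 926 (mod 989)
541^4 ≡ 926^2 = 857476 ≡ 13 (mod 989)
541^8 ≡ 13^2 = 169 (mod 989)
541^16 ≡ 169^2 = 28561 ≡ 869 (mod 989)
541^32 ≡ 869^2 = 755161 ≡ 554 (mod 989)
541^64 ≡ 554^2 = 306916 ≡ 326 (mod 989)
541^128 ≡ 326^2 = 106276 ≡ 453 (mod 989)
541^256 ≡ 453^2 = 205209 ≡ 486 (mod 989)
541^505 = 541^256 · 541^128 · 541^64 · 541^32 · 541^16 · 541^8 · 541^1 ≡ 486 · 453 · 326 · 554 · 869 · 169 · 541 (mod 989).
Accumulate the product:
486 · 453 = 220158 ≡ 600
600 · 326 = 195600 ≡ 767
767 · 554 = 424918 ≡ 637
637 · 869 = 553553 ≡ 702
702 · 169 = 118638 ≡ 947
947 · 541 = 512327 ≡ 25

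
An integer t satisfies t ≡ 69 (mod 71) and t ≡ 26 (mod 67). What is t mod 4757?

495

71⁻¹ mod 67: 71·17 ≡ 1 (mod 67), so 71⁻¹ ≡ 17.
t = 69 + 71·((26 − 69)·17 mod 67) = 69 + 71·6 = 495.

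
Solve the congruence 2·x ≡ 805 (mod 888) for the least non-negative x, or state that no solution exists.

gcd(2, 888) = 2, and 2 does not divide 805.
So the congruence has no solution.

no solution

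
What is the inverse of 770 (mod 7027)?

1159

7027 = 9·770 + 97
770 = 7·97 + 91
97 = 1·91 + 6
91 = 15·6 + 1
6 = 6·1 + 0
gcd(770, 7027) = 1, so the inverse exists.
Back-substitute for 1:
1 = 1·91 − 15·6
  = −15·97 + 16·91
  = 16·770 − 127·97
  = −127·7027 + 1159·770
So 770⁻¹ ≡ 1159 (mod 7027).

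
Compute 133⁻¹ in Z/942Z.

Run the extended Euclidean algorithm:
942 = 7×133 + 11
133 = 12×11 + 1
11 = 11×1 + 0
gcd(133, 942) = 1, so the inverse exists.
Bézout: 1 = −12×942 + 85×133.
So 133⁻¹ ≡ 85 (mod 942).

85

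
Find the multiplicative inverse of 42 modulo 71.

Apply the Euclidean algorithm and back-substitute:
71 = 1*42 + 29
42 = 1*29 + 13
29 = 2*13 + 3
13 = 4*3 + 1
3 = 3*1 + 0
gcd(42, 71) = 1, so the inverse exists.
Bézout: 1 = −13*71 + 22*42.
So 42⁻¹ ≡ 22 (mod 71).

22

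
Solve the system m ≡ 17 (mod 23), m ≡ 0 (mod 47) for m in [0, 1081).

799

23⁻¹ mod 47: 23*45 ≡ 1 (mod 47), so 23⁻¹ ≡ 45.
m = 17 + 23*((0 − 17)*45 mod 47) = 17 + 23*34 = 799.
Check: 799 mod 23 = 17, 799 mod 47 = 0. ✓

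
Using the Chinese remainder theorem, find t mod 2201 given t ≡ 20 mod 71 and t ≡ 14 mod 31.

71⁻¹ mod 31: 71×7 ≡ 1 (mod 31), so 71⁻¹ ≡ 7.
t = 20 + 71×((14 − 20)×7 mod 31) = 20 + 71×20 = 1440.
Check: 1440 mod 71 = 20, 1440 mod 31 = 14. ✓

1440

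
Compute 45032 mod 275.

207

45032 = 163·275 + 207, so 45032 ≡ 207 (mod 275).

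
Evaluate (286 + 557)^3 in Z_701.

404

286 + 557 = 843 ≡ 142 (mod 701)
(142)^3 ≡ 404 (mod 701)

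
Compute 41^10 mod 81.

10 in binary is 1010, i.e. 10 = 8 + 2.
41^1 ≡ 41 (mod 81)
41^2 ≡ 41^2 = 1681 ≡ 61 (mod 81)
41^4 ≡ 61^2 = 3721 ≡ 76 (mod 81)
41^8 ≡ 76^2 = 5776 ≡ 25 (mod 81)
41^10 = 41^8 × 41^2 ≡ 25 × 61 (mod 81).
25 × 61 = 1525 ≡ 67 (mod 81).

67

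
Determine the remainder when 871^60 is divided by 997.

775

By square-and-multiply:
871^1 ≡ 871 (mod 997)
871^2 ≡ 871^2 = 758641 ≡ 921 (mod 997)
871^4 ≡ 921^2 = 848241 ≡ 791 (mod 997)
871^8 ≡ 791^2 = 625681 ≡ 562 (mod 997)
871^16 ≡ 562^2 = 315844 ≡ 792 (mod 997)
871^32 ≡ 792^2 = 627264 ≡ 151 (mod 997)
871^60 = 871^32 × 871^16 × 871^8 × 871^4 ≡ 151 × 792 × 562 × 791 (mod 997).
Accumulate the product:
151 × 792 = 119592 ≡ 949
949 × 562 = 533338 ≡ 940
940 × 791 = 743540 ≡ 775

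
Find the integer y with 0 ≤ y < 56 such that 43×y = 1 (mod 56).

43

56 = 1×43 + 13
43 = 3×13 + 4
13 = 3×4 + 1
4 = 4×1 + 0
gcd(43, 56) = 1, so the inverse exists.
Bézout: 1 = 10×56 − 13×43.
So 43⁻¹ ≡ −13 ≡ 43 (mod 56).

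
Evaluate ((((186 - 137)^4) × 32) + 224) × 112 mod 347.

301

186 - 137 = 49
(49)^4 ≡ 90 (mod 347)
90 × 32 = 2880 ≡ 104 (mod 347)
104 + 224 = 328
328 × 112 = 36736 ≡ 301 (mod 347)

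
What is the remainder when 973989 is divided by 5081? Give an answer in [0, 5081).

3518

973989 = 191×5081 + 3518, so 973989 ≡ 3518 (mod 5081).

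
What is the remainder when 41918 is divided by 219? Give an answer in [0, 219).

89

41918 = 191*219 + 89, so 41918 ≡ 89 (mod 219).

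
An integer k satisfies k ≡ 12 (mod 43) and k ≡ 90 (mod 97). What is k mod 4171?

3194

43⁻¹ mod 97: 43×88 ≡ 1 (mod 97), so 43⁻¹ ≡ 88.
k = 12 + 43×((90 − 12)×88 mod 97) = 12 + 43×74 = 3194.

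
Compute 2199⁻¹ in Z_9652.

4499

Apply the Euclidean algorithm and back-substitute:
9652 = 4*2199 + 856
2199 = 2*856 + 487
856 = 1*487 + 369
487 = 1*369 + 118
369 = 3*118 + 15
118 = 7*15 + 13
15 = 1*13 + 2
13 = 6*2 + 1
2 = 2*1 + 0
gcd(2199, 9652) = 1, so the inverse exists.
Back-substitute for 1:
1 = 1*13 − 6*2
  = −6*15 + 7*13
  = 7*118 − 55*15
  = −55*369 + 172*118
  = 172*487 − 227*369
  = −227*856 + 399*487
  = 399*2199 − 1025*856
  = −1025*9652 + 4499*2199
So 2199⁻¹ ≡ 4499 (mod 9652).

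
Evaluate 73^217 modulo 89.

44

Using repeated squaring:
73^1 ≡ 73 (mod 89)
73^2 ≡ 73^2 = 5329 ≡ 78 (mod 89)
73^4 ≡ 78^2 = 6084 ≡ 32 (mod 89)
73^8 ≡ 32^2 = 1024 ≡ 45 (mod 89)
73^16 ≡ 45^2 = 2025 ≡ 67 (mod 89)
73^32 ≡ 67^2 = 4489 ≡ 39 (mod 89)
73^64 ≡ 39^2 = 1521 ≡ 8 (mod 89)
73^128 ≡ 8^2 = 64 (mod 89)
73^217 = 73^128 · 73^64 · 73^16 · 73^8 · 73^1 ≡ 64 · 8 · 67 · 45 · 73 (mod 89).
Accumulate the product:
64 · 8 = 512 ≡ 67
67 · 67 = 4489 ≡ 39
39 · 45 = 1755 ≡ 64
64 · 73 = 4672 ≡ 44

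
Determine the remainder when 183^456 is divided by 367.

Using repeated squaring:
183^1 ≡ 183 (mod 367)
183^2 ≡ 183^2 = 33489 ≡ 92 (mod 367)
183^4 ≡ 92^2 = 8464 ≡ 23 (mod 367)
183^8 ≡ 23^2 = 529 ≡ 162 (mod 367)
183^16 ≡ 162^2 = 26244 ≡ 187 (mod 367)
183^32 ≡ 187^2 = 34969 ≡ 104 (mod 367)
183^64 ≡ 104^2 = 10816 ≡ 173 (mod 367)
183^128 ≡ 173^2 = 29929 ≡ 202 (mod 367)
183^256 ≡ 202^2 = 40804 ≡ 67 (mod 367)
183^456 = 183^256 · 183^128 · 183^64 · 183^8 ≡ 67 · 202 · 173 · 162 (mod 367).
Accumulate the product:
67 · 202 = 13534 ≡ 322
322 · 173 = 55706 ≡ 289
289 · 162 = 46818 ≡ 209

209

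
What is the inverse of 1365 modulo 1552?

1469

Apply the Euclidean algorithm and back-substitute:
1552 = 1·1365 + 187
1365 = 7·187 + 56
187 = 3·56 + 19
56 = 2·19 + 18
19 = 1·18 + 1
18 = 18·1 + 0
gcd(1365, 1552) = 1, so the inverse exists.
Back-substitute for 1:
1 = 1·19 − 1·18
  = −1·56 + 3·19
  = 3·187 − 10·56
  = −10·1365 + 73·187
  = 73·1552 − 83·1365
So 1365⁻¹ ≡ −83 ≡ 1469 (mod 1552).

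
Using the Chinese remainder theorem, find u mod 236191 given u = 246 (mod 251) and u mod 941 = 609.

251⁻¹ mod 941: 251·15 ≡ 1 (mod 941), so 251⁻¹ ≡ 15.
u = 246 + 251·((609 − 246)·15 mod 941) = 246 + 251·740 = 185986.

185986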